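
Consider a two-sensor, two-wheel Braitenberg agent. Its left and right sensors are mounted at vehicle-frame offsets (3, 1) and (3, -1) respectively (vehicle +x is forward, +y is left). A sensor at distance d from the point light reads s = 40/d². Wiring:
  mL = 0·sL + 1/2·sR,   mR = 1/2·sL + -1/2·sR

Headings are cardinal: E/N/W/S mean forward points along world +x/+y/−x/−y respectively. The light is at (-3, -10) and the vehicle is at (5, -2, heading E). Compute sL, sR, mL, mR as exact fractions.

left sensor world pos  = (8, -1); dL² = 202
right sensor world pos = (8, -3); dR² = 170
sL = 40/202 = 20/101
sR = 40/170 = 4/17
mL = 0·sL + 1/2·sR = 2/17
mR = 1/2·sL + -1/2·sR = -32/1717

20/101 4/17 2/17 -32/1717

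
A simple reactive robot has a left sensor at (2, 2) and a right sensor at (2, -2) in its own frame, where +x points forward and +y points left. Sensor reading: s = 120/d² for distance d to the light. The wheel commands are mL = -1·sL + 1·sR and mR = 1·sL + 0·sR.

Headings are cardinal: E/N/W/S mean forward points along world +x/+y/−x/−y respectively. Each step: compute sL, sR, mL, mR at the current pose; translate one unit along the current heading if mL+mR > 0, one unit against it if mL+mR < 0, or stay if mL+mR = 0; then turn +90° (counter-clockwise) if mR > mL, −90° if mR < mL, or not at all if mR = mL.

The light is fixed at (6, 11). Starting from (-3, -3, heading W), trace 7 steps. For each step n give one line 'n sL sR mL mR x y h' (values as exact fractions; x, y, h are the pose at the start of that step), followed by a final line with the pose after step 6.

0 120/377 24/53 2688/19981 120/377 -3 -3 W
1 3/8 3/10 -3/40 3/8 -4 -3 S
2 120/233 120/353 -14400/82249 120/233 -4 -4 E
3 12/29 60/109 432/3161 12/29 -3 -4 N
4 120/377 24/53 2688/19981 120/377 -3 -3 W
5 3/8 3/10 -3/40 3/8 -4 -3 S
6 120/233 120/353 -14400/82249 120/233 -4 -4 E
final -3 -4 N

n=0: pose=(-3,-3,W); sL=120/377, sR=24/53; mL=2688/19981, mR=120/377; mL+mR=24/53 → advance +1; mR−mL=3672/19981 → turn +1·90°
n=1: pose=(-4,-3,S); sL=3/8, sR=3/10; mL=-3/40, mR=3/8; mL+mR=3/10 → advance +1; mR−mL=9/20 → turn +1·90°
n=2: pose=(-4,-4,E); sL=120/233, sR=120/353; mL=-14400/82249, mR=120/233; mL+mR=120/353 → advance +1; mR−mL=56760/82249 → turn +1·90°
n=3: pose=(-3,-4,N); sL=12/29, sR=60/109; mL=432/3161, mR=12/29; mL+mR=60/109 → advance +1; mR−mL=876/3161 → turn +1·90°
n=4: pose=(-3,-3,W); sL=120/377, sR=24/53; mL=2688/19981, mR=120/377; mL+mR=24/53 → advance +1; mR−mL=3672/19981 → turn +1·90°
n=5: pose=(-4,-3,S); sL=3/8, sR=3/10; mL=-3/40, mR=3/8; mL+mR=3/10 → advance +1; mR−mL=9/20 → turn +1·90°
n=6: pose=(-4,-4,E); sL=120/233, sR=120/353; mL=-14400/82249, mR=120/233; mL+mR=120/353 → advance +1; mR−mL=56760/82249 → turn +1·90°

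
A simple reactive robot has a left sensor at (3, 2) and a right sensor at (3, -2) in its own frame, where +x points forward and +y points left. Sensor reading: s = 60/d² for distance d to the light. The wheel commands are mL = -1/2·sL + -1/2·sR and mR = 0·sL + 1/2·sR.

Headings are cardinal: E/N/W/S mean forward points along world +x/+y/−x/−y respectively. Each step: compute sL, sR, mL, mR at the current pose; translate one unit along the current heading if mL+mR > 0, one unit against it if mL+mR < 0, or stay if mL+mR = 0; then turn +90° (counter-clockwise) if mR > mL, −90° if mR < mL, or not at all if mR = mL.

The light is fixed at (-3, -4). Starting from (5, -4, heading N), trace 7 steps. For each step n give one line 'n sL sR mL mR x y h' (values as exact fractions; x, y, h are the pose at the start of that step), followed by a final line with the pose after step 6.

0 4/3 60/109 -308/327 30/109 5 -4 N
1 30/17 30/13 -450/221 15/13 5 -5 W
2 60/137 12/13 -1212/1781 6/13 6 -5 S
3 15/37 15/37 -15/37 15/74 6 -4 E
4 4/3 60/109 -308/327 30/109 5 -4 N
5 30/17 30/13 -450/221 15/13 5 -5 W
6 60/137 12/13 -1212/1781 6/13 6 -5 S
final 6 -4 E

n=0: pose=(5,-4,N); sL=4/3, sR=60/109; mL=-308/327, mR=30/109; mL+mR=-2/3 → advance -1; mR−mL=398/327 → turn +1·90°
n=1: pose=(5,-5,W); sL=30/17, sR=30/13; mL=-450/221, mR=15/13; mL+mR=-15/17 → advance -1; mR−mL=705/221 → turn +1·90°
n=2: pose=(6,-5,S); sL=60/137, sR=12/13; mL=-1212/1781, mR=6/13; mL+mR=-30/137 → advance -1; mR−mL=2034/1781 → turn +1·90°
n=3: pose=(6,-4,E); sL=15/37, sR=15/37; mL=-15/37, mR=15/74; mL+mR=-15/74 → advance -1; mR−mL=45/74 → turn +1·90°
n=4: pose=(5,-4,N); sL=4/3, sR=60/109; mL=-308/327, mR=30/109; mL+mR=-2/3 → advance -1; mR−mL=398/327 → turn +1·90°
n=5: pose=(5,-5,W); sL=30/17, sR=30/13; mL=-450/221, mR=15/13; mL+mR=-15/17 → advance -1; mR−mL=705/221 → turn +1·90°
n=6: pose=(6,-5,S); sL=60/137, sR=12/13; mL=-1212/1781, mR=6/13; mL+mR=-30/137 → advance -1; mR−mL=2034/1781 → turn +1·90°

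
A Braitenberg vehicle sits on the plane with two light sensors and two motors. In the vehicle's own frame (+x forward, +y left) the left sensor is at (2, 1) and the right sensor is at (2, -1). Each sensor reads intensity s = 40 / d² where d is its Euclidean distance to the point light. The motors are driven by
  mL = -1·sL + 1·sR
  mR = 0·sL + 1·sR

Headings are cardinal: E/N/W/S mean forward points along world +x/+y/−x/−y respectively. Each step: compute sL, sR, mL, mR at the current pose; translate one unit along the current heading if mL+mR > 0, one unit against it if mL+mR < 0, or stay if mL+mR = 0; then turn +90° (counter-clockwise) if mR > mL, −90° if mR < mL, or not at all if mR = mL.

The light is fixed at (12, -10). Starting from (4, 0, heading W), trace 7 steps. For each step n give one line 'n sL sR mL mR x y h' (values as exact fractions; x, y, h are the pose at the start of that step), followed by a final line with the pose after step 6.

n=0: pose=(4,0,W); sL=40/181, sR=40/221; mL=-1600/40001, mR=40/221; mL+mR=5640/40001 → advance +1; mR−mL=40/181 → turn +1·90°
n=1: pose=(3,0,S); sL=5/16, sR=10/41; mL=-45/656, mR=10/41; mL+mR=115/656 → advance +1; mR−mL=5/16 → turn +1·90°
n=2: pose=(3,-1,E); sL=40/149, sR=40/113; mL=1440/16837, mR=40/113; mL+mR=7400/16837 → advance +1; mR−mL=40/149 → turn +1·90°
n=3: pose=(4,-1,N); sL=20/101, sR=4/17; mL=64/1717, mR=4/17; mL+mR=468/1717 → advance +1; mR−mL=20/101 → turn +1·90°
n=4: pose=(4,0,W); sL=40/181, sR=40/221; mL=-1600/40001, mR=40/221; mL+mR=5640/40001 → advance +1; mR−mL=40/181 → turn +1·90°
n=5: pose=(3,0,S); sL=5/16, sR=10/41; mL=-45/656, mR=10/41; mL+mR=115/656 → advance +1; mR−mL=5/16 → turn +1·90°
n=6: pose=(3,-1,E); sL=40/149, sR=40/113; mL=1440/16837, mR=40/113; mL+mR=7400/16837 → advance +1; mR−mL=40/149 → turn +1·90°

0 40/181 40/221 -1600/40001 40/221 4 0 W
1 5/16 10/41 -45/656 10/41 3 0 S
2 40/149 40/113 1440/16837 40/113 3 -1 E
3 20/101 4/17 64/1717 4/17 4 -1 N
4 40/181 40/221 -1600/40001 40/221 4 0 W
5 5/16 10/41 -45/656 10/41 3 0 S
6 40/149 40/113 1440/16837 40/113 3 -1 E
final 4 -1 N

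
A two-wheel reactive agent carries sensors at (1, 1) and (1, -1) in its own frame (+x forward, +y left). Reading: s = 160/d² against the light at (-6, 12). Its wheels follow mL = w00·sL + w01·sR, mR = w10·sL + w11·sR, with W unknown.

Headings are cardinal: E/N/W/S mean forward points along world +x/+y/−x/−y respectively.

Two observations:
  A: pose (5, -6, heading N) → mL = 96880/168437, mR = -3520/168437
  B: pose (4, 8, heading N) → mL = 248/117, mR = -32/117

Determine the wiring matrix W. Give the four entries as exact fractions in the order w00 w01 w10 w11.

obs A: pose=(5,-6,N) → sL=160/389, sR=160/433, mL=96880/168437, mR=-3520/168437
obs B: pose=(4,8,N) → sL=16/9, sR=16/13, mL=248/117, mR=-32/117
sensor matrix S = [[160/389, 160/433], [16/9, 16/13]]; det S = -2969600/19707129
solve [mL_A; mL_B] = S·[w00; w01] and [mR_A; mR_B] = S·[w10; w11]:
  w00 = 1/2, w01 = 1, w10 = -1/2, w11 = 1/2

1/2 1 -1/2 1/2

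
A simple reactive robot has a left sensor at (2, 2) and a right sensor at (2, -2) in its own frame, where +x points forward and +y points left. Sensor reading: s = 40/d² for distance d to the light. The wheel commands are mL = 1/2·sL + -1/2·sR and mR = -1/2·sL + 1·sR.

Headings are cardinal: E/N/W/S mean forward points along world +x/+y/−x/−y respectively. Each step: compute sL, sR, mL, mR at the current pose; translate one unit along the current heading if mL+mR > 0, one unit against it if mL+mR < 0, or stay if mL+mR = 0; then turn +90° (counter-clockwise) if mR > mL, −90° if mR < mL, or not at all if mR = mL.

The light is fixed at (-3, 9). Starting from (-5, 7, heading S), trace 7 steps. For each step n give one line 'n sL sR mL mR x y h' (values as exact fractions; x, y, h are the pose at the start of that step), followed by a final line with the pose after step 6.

0 5/2 5/4 5/8 0 -5 7 S
1 40/41 40/17 -480/697 1300/697 -5 6 W
2 20/13 4/5 24/65 2/65 -6 6 S
3 40/61 40/29 -640/1769 1860/1769 -6 5 W
4 1 5/9 2/9 1/18 -7 5 S
5 8/17 8/9 -32/153 100/153 -7 4 W
6 20/29 20/49 200/1421 90/1421 -8 4 S
final -8 3 W

n=0: pose=(-5,7,S); sL=5/2, sR=5/4; mL=5/8, mR=0; mL+mR=5/8 → advance +1; mR−mL=-5/8 → turn -1·90°
n=1: pose=(-5,6,W); sL=40/41, sR=40/17; mL=-480/697, mR=1300/697; mL+mR=20/17 → advance +1; mR−mL=1780/697 → turn +1·90°
n=2: pose=(-6,6,S); sL=20/13, sR=4/5; mL=24/65, mR=2/65; mL+mR=2/5 → advance +1; mR−mL=-22/65 → turn -1·90°
n=3: pose=(-6,5,W); sL=40/61, sR=40/29; mL=-640/1769, mR=1860/1769; mL+mR=20/29 → advance +1; mR−mL=2500/1769 → turn +1·90°
n=4: pose=(-7,5,S); sL=1, sR=5/9; mL=2/9, mR=1/18; mL+mR=5/18 → advance +1; mR−mL=-1/6 → turn -1·90°
n=5: pose=(-7,4,W); sL=8/17, sR=8/9; mL=-32/153, mR=100/153; mL+mR=4/9 → advance +1; mR−mL=44/51 → turn +1·90°
n=6: pose=(-8,4,S); sL=20/29, sR=20/49; mL=200/1421, mR=90/1421; mL+mR=10/49 → advance +1; mR−mL=-110/1421 → turn -1·90°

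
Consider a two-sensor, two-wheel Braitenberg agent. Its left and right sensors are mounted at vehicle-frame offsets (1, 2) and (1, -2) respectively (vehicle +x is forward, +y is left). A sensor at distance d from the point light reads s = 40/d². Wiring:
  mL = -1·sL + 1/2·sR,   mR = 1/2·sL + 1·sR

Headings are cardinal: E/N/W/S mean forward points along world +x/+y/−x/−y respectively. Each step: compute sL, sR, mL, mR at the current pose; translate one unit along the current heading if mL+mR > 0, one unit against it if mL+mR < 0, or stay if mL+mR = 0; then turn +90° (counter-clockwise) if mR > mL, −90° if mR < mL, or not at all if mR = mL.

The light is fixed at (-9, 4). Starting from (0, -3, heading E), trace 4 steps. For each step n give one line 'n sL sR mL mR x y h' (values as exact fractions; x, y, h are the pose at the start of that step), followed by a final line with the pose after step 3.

n=0: pose=(0,-3,E); sL=8/25, sR=40/181; mL=-948/4525, mR=1724/4525; mL+mR=776/4525 → advance +1; mR−mL=2672/4525 → turn +1·90°
n=1: pose=(1,-3,N); sL=2/5, sR=2/9; mL=-13/45, mR=19/45; mL+mR=2/15 → advance +1; mR−mL=32/45 → turn +1·90°
n=2: pose=(1,-2,W); sL=8/29, sR=40/97; mL=-196/2813, mR=1548/2813; mL+mR=1352/2813 → advance +1; mR−mL=1744/2813 → turn +1·90°
n=3: pose=(0,-2,S); sL=4/17, sR=20/49; mL=-26/833, mR=438/833; mL+mR=412/833 → advance +1; mR−mL=464/833 → turn +1·90°

0 8/25 40/181 -948/4525 1724/4525 0 -3 E
1 2/5 2/9 -13/45 19/45 1 -3 N
2 8/29 40/97 -196/2813 1548/2813 1 -2 W
3 4/17 20/49 -26/833 438/833 0 -2 S
final 0 -3 E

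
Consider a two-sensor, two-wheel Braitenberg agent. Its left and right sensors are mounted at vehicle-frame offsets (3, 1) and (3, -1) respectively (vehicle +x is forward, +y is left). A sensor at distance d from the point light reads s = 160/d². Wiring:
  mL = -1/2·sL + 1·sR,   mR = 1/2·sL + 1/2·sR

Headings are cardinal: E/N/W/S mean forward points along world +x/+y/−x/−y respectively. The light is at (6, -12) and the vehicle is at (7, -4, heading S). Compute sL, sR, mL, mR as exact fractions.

160/29 32/5 528/145 864/145

left sensor world pos  = (8, -7); dL² = 29
right sensor world pos = (6, -7); dR² = 25
sL = 160/29 = 160/29
sR = 160/25 = 32/5
mL = -1/2·sL + 1·sR = 528/145
mR = 1/2·sL + 1/2·sR = 864/145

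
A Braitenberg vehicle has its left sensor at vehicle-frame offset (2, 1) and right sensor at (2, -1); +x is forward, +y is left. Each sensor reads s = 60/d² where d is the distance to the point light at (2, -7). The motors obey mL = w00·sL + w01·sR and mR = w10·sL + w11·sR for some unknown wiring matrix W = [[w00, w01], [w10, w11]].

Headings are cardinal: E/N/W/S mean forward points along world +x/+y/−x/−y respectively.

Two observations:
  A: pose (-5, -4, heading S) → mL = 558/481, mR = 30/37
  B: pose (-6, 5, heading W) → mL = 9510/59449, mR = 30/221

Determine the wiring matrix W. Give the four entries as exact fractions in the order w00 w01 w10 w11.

1 -1/2 1/2 0

obs A: pose=(-5,-4,S) → sL=60/37, sR=12/13, mL=558/481, mR=30/37
obs B: pose=(-6,5,W) → sL=60/221, sR=60/269, mL=9510/59449, mR=30/221
sensor matrix S = [[60/37, 12/13], [60/221, 60/269]]; det S = 3176640/28594969
solve [mL_A; mL_B] = S·[w00; w01] and [mR_A; mR_B] = S·[w10; w11]:
  w00 = 1, w01 = -1/2, w10 = 1/2, w11 = 0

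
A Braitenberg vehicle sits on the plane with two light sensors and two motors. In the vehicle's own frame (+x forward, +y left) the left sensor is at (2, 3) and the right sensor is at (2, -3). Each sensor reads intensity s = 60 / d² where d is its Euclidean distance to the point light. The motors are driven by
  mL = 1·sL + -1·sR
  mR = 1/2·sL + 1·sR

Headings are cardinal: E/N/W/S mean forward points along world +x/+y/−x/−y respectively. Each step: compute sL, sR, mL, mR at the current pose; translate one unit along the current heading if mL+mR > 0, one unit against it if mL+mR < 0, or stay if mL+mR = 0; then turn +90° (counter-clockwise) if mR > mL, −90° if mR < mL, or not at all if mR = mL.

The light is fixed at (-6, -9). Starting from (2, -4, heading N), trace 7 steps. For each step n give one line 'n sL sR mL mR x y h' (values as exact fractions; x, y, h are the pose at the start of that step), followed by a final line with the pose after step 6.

n=0: pose=(2,-4,N); sL=30/37, sR=6/17; mL=288/629, mR=477/629; mL+mR=45/37 → advance +1; mR−mL=189/629 → turn +1·90°
n=1: pose=(2,-3,W); sL=4/3, sR=20/39; mL=32/39, mR=46/39; mL+mR=2 → advance +1; mR−mL=14/39 → turn +1·90°
n=2: pose=(1,-3,S); sL=15/29, sR=15/8; mL=-315/232, mR=495/232; mL+mR=45/58 → advance +1; mR−mL=405/116 → turn +1·90°
n=3: pose=(1,-4,E); sL=12/29, sR=12/17; mL=-144/493, mR=450/493; mL+mR=18/29 → advance +1; mR−mL=594/493 → turn +1·90°
n=4: pose=(2,-4,N); sL=30/37, sR=6/17; mL=288/629, mR=477/629; mL+mR=45/37 → advance +1; mR−mL=189/629 → turn +1·90°
n=5: pose=(2,-3,W); sL=4/3, sR=20/39; mL=32/39, mR=46/39; mL+mR=2 → advance +1; mR−mL=14/39 → turn +1·90°
n=6: pose=(1,-3,S); sL=15/29, sR=15/8; mL=-315/232, mR=495/232; mL+mR=45/58 → advance +1; mR−mL=405/116 → turn +1·90°

0 30/37 6/17 288/629 477/629 2 -4 N
1 4/3 20/39 32/39 46/39 2 -3 W
2 15/29 15/8 -315/232 495/232 1 -3 S
3 12/29 12/17 -144/493 450/493 1 -4 E
4 30/37 6/17 288/629 477/629 2 -4 N
5 4/3 20/39 32/39 46/39 2 -3 W
6 15/29 15/8 -315/232 495/232 1 -3 S
final 1 -4 E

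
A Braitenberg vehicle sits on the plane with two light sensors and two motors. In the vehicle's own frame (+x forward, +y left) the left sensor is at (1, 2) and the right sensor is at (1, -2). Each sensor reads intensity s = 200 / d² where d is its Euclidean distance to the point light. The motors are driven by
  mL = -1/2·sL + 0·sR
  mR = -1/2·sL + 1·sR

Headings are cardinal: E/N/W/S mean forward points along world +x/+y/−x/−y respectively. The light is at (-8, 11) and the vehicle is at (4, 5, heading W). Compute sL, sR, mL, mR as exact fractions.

40/37 200/137 -20/37 4660/5069

left sensor world pos  = (3, 3); dL² = 185
right sensor world pos = (3, 7); dR² = 137
sL = 200/185 = 40/37
sR = 200/137 = 200/137
mL = -1/2·sL + 0·sR = -20/37
mR = -1/2·sL + 1·sR = 4660/5069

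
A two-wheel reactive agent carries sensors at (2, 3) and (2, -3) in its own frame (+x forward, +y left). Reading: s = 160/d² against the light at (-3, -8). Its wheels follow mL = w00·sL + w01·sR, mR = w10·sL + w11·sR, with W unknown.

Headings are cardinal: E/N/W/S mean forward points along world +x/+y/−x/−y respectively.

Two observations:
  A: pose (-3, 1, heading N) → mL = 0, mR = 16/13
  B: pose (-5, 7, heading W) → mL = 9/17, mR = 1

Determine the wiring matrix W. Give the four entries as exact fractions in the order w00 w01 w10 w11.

1 -1 1 0

obs A: pose=(-3,1,N) → sL=16/13, sR=16/13, mL=0, mR=16/13
obs B: pose=(-5,7,W) → sL=1, sR=8/17, mL=9/17, mR=1
sensor matrix S = [[16/13, 16/13], [1, 8/17]]; det S = -144/221
solve [mL_A; mL_B] = S·[w00; w01] and [mR_A; mR_B] = S·[w10; w11]:
  w00 = 1, w01 = -1, w10 = 1, w11 = 0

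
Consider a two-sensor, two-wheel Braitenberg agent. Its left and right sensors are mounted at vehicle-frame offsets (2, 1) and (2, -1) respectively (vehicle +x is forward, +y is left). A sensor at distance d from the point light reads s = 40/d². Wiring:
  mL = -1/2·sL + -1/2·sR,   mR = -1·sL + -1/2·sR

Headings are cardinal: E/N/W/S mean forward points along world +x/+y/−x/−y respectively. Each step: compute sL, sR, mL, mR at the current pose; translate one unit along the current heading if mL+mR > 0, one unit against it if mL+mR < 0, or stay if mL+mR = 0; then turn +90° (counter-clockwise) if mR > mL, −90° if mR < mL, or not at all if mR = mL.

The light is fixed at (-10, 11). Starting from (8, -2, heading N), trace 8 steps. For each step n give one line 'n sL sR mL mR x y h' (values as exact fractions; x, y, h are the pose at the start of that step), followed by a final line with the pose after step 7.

n=0: pose=(8,-2,N); sL=4/41, sR=20/241; mL=-892/9881, mR=-1374/9881; mL+mR=-2266/9881 → advance -1; mR−mL=-2/41 → turn -1·90°
n=1: pose=(8,-3,E); sL=40/569, sR=8/125; mL=-4776/71125, mR=-7276/71125; mL+mR=-12052/71125 → advance -1; mR−mL=-20/569 → turn -1·90°
n=2: pose=(7,-3,S); sL=2/29, sR=5/64; mL=-273/3712, mR=-401/3712; mL+mR=-337/1856 → advance -1; mR−mL=-1/29 → turn -1·90°
n=3: pose=(7,-2,W); sL=40/421, sR=40/369; mL=-15800/155349, mR=-23180/155349; mL+mR=-38980/155349 → advance -1; mR−mL=-20/421 → turn -1·90°
n=4: pose=(8,-2,N); sL=4/41, sR=20/241; mL=-892/9881, mR=-1374/9881; mL+mR=-2266/9881 → advance -1; mR−mL=-2/41 → turn -1·90°
n=5: pose=(8,-3,E); sL=40/569, sR=8/125; mL=-4776/71125, mR=-7276/71125; mL+mR=-12052/71125 → advance -1; mR−mL=-20/569 → turn -1·90°
n=6: pose=(7,-3,S); sL=2/29, sR=5/64; mL=-273/3712, mR=-401/3712; mL+mR=-337/1856 → advance -1; mR−mL=-1/29 → turn -1·90°
n=7: pose=(7,-2,W); sL=40/421, sR=40/369; mL=-15800/155349, mR=-23180/155349; mL+mR=-38980/155349 → advance -1; mR−mL=-20/421 → turn -1·90°

0 4/41 20/241 -892/9881 -1374/9881 8 -2 N
1 40/569 8/125 -4776/71125 -7276/71125 8 -3 E
2 2/29 5/64 -273/3712 -401/3712 7 -3 S
3 40/421 40/369 -15800/155349 -23180/155349 7 -2 W
4 4/41 20/241 -892/9881 -1374/9881 8 -2 N
5 40/569 8/125 -4776/71125 -7276/71125 8 -3 E
6 2/29 5/64 -273/3712 -401/3712 7 -3 S
7 40/421 40/369 -15800/155349 -23180/155349 7 -2 W
final 8 -2 N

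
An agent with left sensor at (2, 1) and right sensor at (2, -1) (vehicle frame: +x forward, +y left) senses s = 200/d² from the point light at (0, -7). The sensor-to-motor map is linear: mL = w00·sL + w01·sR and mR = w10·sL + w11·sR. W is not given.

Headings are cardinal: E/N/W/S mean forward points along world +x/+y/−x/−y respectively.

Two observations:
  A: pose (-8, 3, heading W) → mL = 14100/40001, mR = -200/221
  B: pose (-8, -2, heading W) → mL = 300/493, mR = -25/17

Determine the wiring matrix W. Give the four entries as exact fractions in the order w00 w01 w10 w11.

-1/2 1 0 -1

obs A: pose=(-8,3,W) → sL=200/181, sR=200/221, mL=14100/40001, mR=-200/221
obs B: pose=(-8,-2,W) → sL=50/29, sR=25/17, mL=300/493, mR=-25/17
sensor matrix S = [[200/181, 200/221], [50/29, 25/17]]; det S = 75000/1160029
solve [mL_A; mL_B] = S·[w00; w01] and [mR_A; mR_B] = S·[w10; w11]:
  w00 = -1/2, w01 = 1, w10 = 0, w11 = -1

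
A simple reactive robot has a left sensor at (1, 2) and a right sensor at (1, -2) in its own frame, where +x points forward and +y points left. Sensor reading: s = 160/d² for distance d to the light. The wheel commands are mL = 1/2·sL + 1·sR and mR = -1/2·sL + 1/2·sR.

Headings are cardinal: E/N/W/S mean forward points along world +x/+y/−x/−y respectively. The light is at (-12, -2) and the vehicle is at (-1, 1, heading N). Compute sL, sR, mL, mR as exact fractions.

160/97 32/37 6064/3589 -1408/3589

left sensor world pos  = (-3, 2); dL² = 97
right sensor world pos = (1, 2); dR² = 185
sL = 160/97 = 160/97
sR = 160/185 = 32/37
mL = 1/2·sL + 1·sR = 6064/3589
mR = -1/2·sL + 1/2·sR = -1408/3589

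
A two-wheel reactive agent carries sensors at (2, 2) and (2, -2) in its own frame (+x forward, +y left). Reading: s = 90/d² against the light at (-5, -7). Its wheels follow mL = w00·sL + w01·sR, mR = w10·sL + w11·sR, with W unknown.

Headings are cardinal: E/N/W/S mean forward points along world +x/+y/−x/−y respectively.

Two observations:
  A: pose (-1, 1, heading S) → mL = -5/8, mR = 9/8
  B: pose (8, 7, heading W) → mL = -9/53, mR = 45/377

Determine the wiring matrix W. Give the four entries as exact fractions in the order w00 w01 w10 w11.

-1/2 0 0 1/2

obs A: pose=(-1,1,S) → sL=5/4, sR=9/4, mL=-5/8, mR=9/8
obs B: pose=(8,7,W) → sL=18/53, sR=90/377, mL=-9/53, mR=45/377
sensor matrix S = [[5/4, 9/4], [18/53, 90/377]]; det S = -9306/19981
solve [mL_A; mL_B] = S·[w00; w01] and [mR_A; mR_B] = S·[w10; w11]:
  w00 = -1/2, w01 = 0, w10 = 0, w11 = 1/2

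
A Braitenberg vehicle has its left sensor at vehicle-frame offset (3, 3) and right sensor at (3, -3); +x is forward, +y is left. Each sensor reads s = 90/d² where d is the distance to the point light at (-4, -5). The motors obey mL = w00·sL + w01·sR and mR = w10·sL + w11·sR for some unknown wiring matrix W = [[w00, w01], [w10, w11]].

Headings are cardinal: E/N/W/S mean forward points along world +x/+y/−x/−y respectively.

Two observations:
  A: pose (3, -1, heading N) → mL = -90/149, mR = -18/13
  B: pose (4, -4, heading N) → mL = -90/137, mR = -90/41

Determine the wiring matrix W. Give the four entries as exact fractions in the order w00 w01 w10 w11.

0 -1 -1 0

obs A: pose=(3,-1,N) → sL=18/13, sR=90/149, mL=-90/149, mR=-18/13
obs B: pose=(4,-4,N) → sL=90/41, sR=90/137, mL=-90/137, mR=-90/41
sensor matrix S = [[18/13, 90/149], [90/41, 90/137]]; det S = -4529520/10880129
solve [mL_A; mL_B] = S·[w00; w01] and [mR_A; mR_B] = S·[w10; w11]:
  w00 = 0, w01 = -1, w10 = -1, w11 = 0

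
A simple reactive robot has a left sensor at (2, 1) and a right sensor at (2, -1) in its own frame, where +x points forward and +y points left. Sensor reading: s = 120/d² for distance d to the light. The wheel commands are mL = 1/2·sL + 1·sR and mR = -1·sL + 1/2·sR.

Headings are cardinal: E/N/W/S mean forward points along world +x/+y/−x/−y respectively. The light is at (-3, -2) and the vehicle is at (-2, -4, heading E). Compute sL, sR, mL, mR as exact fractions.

12 20/3 38/3 -26/3

left sensor world pos  = (0, -3); dL² = 10
right sensor world pos = (0, -5); dR² = 18
sL = 120/10 = 12
sR = 120/18 = 20/3
mL = 1/2·sL + 1·sR = 38/3
mR = -1·sL + 1/2·sR = -26/3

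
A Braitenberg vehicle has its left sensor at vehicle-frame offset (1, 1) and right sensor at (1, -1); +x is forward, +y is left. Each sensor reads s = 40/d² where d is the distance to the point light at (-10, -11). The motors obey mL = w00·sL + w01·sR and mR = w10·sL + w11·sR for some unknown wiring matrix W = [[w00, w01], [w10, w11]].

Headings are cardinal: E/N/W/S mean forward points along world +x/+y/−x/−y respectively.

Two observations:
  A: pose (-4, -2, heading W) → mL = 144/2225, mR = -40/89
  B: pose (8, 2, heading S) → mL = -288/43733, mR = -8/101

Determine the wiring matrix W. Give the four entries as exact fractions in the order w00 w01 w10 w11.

obs A: pose=(-4,-2,W) → sL=40/89, sR=8/25, mL=144/2225, mR=-40/89
obs B: pose=(8,2,S) → sL=8/101, sR=40/433, mL=-288/43733, mR=-8/101
sensor matrix S = [[40/89, 8/25], [8/101, 40/433]]; det S = 1573632/97305925
solve [mL_A; mL_B] = S·[w00; w01] and [mR_A; mR_B] = S·[w10; w11]:
  w00 = 1/2, w01 = -1/2, w10 = -1, w11 = 0

1/2 -1/2 -1 0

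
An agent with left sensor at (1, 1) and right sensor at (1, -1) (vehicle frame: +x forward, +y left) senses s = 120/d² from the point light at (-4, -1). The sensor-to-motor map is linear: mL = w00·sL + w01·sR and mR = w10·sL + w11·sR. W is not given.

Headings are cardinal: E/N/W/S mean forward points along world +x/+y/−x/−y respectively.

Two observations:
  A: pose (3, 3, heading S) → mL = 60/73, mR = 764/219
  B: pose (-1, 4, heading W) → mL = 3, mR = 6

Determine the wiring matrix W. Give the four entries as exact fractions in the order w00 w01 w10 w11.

1/2 0 1/2 1

obs A: pose=(3,3,S) → sL=120/73, sR=8/3, mL=60/73, mR=764/219
obs B: pose=(-1,4,W) → sL=6, sR=3, mL=3, mR=6
sensor matrix S = [[120/73, 8/3], [6, 3]]; det S = -808/73
solve [mL_A; mL_B] = S·[w00; w01] and [mR_A; mR_B] = S·[w10; w11]:
  w00 = 1/2, w01 = 0, w10 = 1/2, w11 = 1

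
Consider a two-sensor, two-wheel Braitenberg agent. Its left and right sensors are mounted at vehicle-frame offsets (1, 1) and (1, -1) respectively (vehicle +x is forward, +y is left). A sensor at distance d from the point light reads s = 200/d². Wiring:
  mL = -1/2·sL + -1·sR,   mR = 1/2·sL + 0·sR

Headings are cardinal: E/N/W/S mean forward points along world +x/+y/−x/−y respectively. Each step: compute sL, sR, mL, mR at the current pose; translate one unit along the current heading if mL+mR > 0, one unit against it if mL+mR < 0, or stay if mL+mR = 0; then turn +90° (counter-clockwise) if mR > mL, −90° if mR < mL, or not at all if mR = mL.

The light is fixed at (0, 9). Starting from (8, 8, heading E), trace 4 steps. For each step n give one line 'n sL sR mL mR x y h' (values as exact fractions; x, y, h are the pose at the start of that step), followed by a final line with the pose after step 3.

0 200/81 40/17 -4940/1377 100/81 8 8 E
1 50/9 25/8 -425/72 25/9 7 8 N
2 40/9 200/37 -2540/333 20/9 7 7 W
3 20/9 100/29 -1190/261 10/9 8 7 S
final 8 8 E

n=0: pose=(8,8,E); sL=200/81, sR=40/17; mL=-4940/1377, mR=100/81; mL+mR=-40/17 → advance -1; mR−mL=6640/1377 → turn +1·90°
n=1: pose=(7,8,N); sL=50/9, sR=25/8; mL=-425/72, mR=25/9; mL+mR=-25/8 → advance -1; mR−mL=625/72 → turn +1·90°
n=2: pose=(7,7,W); sL=40/9, sR=200/37; mL=-2540/333, mR=20/9; mL+mR=-200/37 → advance -1; mR−mL=3280/333 → turn +1·90°
n=3: pose=(8,7,S); sL=20/9, sR=100/29; mL=-1190/261, mR=10/9; mL+mR=-100/29 → advance -1; mR−mL=1480/261 → turn +1·90°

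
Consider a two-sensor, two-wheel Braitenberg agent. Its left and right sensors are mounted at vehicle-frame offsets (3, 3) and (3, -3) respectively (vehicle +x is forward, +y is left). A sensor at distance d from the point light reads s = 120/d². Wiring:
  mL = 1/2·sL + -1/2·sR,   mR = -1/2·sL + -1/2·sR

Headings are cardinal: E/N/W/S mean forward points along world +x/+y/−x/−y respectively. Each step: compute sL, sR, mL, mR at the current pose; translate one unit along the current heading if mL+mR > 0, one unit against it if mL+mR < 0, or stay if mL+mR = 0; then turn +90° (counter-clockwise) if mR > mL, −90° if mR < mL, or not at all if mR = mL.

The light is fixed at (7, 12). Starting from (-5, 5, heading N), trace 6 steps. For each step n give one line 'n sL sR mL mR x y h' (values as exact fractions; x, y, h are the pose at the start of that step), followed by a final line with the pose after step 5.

n=0: pose=(-5,5,N); sL=120/241, sR=120/97; mL=-8640/23377, mR=-20280/23377; mL+mR=-120/97 → advance -1; mR−mL=-120/241 → turn -1·90°
n=1: pose=(-5,4,E); sL=60/53, sR=60/101; mL=1440/5353, mR=-4620/5353; mL+mR=-60/101 → advance -1; mR−mL=-60/53 → turn -1·90°
n=2: pose=(-6,4,S); sL=120/221, sR=120/377; mL=720/6409, mR=-2760/6409; mL+mR=-120/377 → advance -1; mR−mL=-120/221 → turn -1·90°
n=3: pose=(-6,5,W); sL=30/89, sR=15/34; mL=-315/6052, mR=-2355/6052; mL+mR=-15/34 → advance -1; mR−mL=-30/89 → turn -1·90°
n=4: pose=(-5,5,N); sL=120/241, sR=120/97; mL=-8640/23377, mR=-20280/23377; mL+mR=-120/97 → advance -1; mR−mL=-120/241 → turn -1·90°
n=5: pose=(-5,4,E); sL=60/53, sR=60/101; mL=1440/5353, mR=-4620/5353; mL+mR=-60/101 → advance -1; mR−mL=-60/53 → turn -1·90°

0 120/241 120/97 -8640/23377 -20280/23377 -5 5 N
1 60/53 60/101 1440/5353 -4620/5353 -5 4 E
2 120/221 120/377 720/6409 -2760/6409 -6 4 S
3 30/89 15/34 -315/6052 -2355/6052 -6 5 W
4 120/241 120/97 -8640/23377 -20280/23377 -5 5 N
5 60/53 60/101 1440/5353 -4620/5353 -5 4 E
final -6 4 S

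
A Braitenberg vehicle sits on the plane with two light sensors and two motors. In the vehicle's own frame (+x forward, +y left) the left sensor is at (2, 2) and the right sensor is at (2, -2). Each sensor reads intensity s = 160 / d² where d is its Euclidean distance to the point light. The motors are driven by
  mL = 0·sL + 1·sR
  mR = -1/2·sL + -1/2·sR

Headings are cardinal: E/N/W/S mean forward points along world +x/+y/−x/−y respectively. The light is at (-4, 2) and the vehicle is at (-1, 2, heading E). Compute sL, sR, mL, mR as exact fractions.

left sensor world pos  = (1, 4); dL² = 29
right sensor world pos = (1, 0); dR² = 29
sL = 160/29 = 160/29
sR = 160/29 = 160/29
mL = 0·sL + 1·sR = 160/29
mR = -1/2·sL + -1/2·sR = -160/29

160/29 160/29 160/29 -160/29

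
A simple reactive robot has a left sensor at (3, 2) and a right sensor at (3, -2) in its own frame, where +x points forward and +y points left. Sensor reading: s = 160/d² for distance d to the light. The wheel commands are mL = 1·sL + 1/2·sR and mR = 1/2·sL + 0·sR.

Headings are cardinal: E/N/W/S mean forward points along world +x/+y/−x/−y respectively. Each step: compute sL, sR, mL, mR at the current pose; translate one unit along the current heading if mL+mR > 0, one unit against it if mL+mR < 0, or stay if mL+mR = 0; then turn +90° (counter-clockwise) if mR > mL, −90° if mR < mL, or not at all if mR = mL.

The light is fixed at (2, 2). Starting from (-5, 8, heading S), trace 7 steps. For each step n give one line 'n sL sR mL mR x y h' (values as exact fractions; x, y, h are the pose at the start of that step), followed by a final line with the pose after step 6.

0 80/17 16/9 856/153 40/17 -5 8 S
1 160/109 160/149 32560/16241 80/109 -5 7 W
2 40/41 8/5 364/205 20/41 -6 7 N
3 160/89 160/41 13680/3649 80/89 -6 8 E
4 80/17 16/9 856/153 40/17 -5 8 S
5 160/109 160/149 32560/16241 80/109 -5 7 W
6 40/41 8/5 364/205 20/41 -6 7 N
final -6 8 E

n=0: pose=(-5,8,S); sL=80/17, sR=16/9; mL=856/153, mR=40/17; mL+mR=1216/153 → advance +1; mR−mL=-496/153 → turn -1·90°
n=1: pose=(-5,7,W); sL=160/109, sR=160/149; mL=32560/16241, mR=80/109; mL+mR=44480/16241 → advance +1; mR−mL=-20640/16241 → turn -1·90°
n=2: pose=(-6,7,N); sL=40/41, sR=8/5; mL=364/205, mR=20/41; mL+mR=464/205 → advance +1; mR−mL=-264/205 → turn -1·90°
n=3: pose=(-6,8,E); sL=160/89, sR=160/41; mL=13680/3649, mR=80/89; mL+mR=16960/3649 → advance +1; mR−mL=-10400/3649 → turn -1·90°
n=4: pose=(-5,8,S); sL=80/17, sR=16/9; mL=856/153, mR=40/17; mL+mR=1216/153 → advance +1; mR−mL=-496/153 → turn -1·90°
n=5: pose=(-5,7,W); sL=160/109, sR=160/149; mL=32560/16241, mR=80/109; mL+mR=44480/16241 → advance +1; mR−mL=-20640/16241 → turn -1·90°
n=6: pose=(-6,7,N); sL=40/41, sR=8/5; mL=364/205, mR=20/41; mL+mR=464/205 → advance +1; mR−mL=-264/205 → turn -1·90°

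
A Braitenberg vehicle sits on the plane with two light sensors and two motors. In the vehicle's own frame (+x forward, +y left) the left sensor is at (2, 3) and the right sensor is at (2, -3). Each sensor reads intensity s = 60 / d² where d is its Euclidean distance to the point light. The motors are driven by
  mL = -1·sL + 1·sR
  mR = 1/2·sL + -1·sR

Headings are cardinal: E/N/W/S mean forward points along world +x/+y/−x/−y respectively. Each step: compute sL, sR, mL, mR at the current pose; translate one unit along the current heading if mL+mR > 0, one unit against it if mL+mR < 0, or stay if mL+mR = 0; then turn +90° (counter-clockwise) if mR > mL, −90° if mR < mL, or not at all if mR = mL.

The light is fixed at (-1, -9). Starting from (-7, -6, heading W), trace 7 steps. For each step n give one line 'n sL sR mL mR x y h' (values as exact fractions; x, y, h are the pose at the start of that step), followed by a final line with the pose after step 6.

0 15/16 3/5 -27/80 -21/160 -7 -6 W
1 12 12/13 -144/13 66/13 -6 -6 S
2 30/29 6 144/29 -159/29 -6 -5 E
3 60/13 12/17 -864/221 354/221 -7 -5 S
4 3/4 3 9/4 -21/8 -7 -4 E
5 12/5 60/109 -1008/545 354/545 -8 -4 S
6 30/53 30/17 1080/901 -1335/901 -8 -3 E
final -9 -3 S

n=0: pose=(-7,-6,W); sL=15/16, sR=3/5; mL=-27/80, mR=-21/160; mL+mR=-15/32 → advance -1; mR−mL=33/160 → turn +1·90°
n=1: pose=(-6,-6,S); sL=12, sR=12/13; mL=-144/13, mR=66/13; mL+mR=-6 → advance -1; mR−mL=210/13 → turn +1·90°
n=2: pose=(-6,-5,E); sL=30/29, sR=6; mL=144/29, mR=-159/29; mL+mR=-15/29 → advance -1; mR−mL=-303/29 → turn -1·90°
n=3: pose=(-7,-5,S); sL=60/13, sR=12/17; mL=-864/221, mR=354/221; mL+mR=-30/13 → advance -1; mR−mL=1218/221 → turn +1·90°
n=4: pose=(-7,-4,E); sL=3/4, sR=3; mL=9/4, mR=-21/8; mL+mR=-3/8 → advance -1; mR−mL=-39/8 → turn -1·90°
n=5: pose=(-8,-4,S); sL=12/5, sR=60/109; mL=-1008/545, mR=354/545; mL+mR=-6/5 → advance -1; mR−mL=1362/545 → turn +1·90°
n=6: pose=(-8,-3,E); sL=30/53, sR=30/17; mL=1080/901, mR=-1335/901; mL+mR=-15/53 → advance -1; mR−mL=-2415/901 → turn -1·90°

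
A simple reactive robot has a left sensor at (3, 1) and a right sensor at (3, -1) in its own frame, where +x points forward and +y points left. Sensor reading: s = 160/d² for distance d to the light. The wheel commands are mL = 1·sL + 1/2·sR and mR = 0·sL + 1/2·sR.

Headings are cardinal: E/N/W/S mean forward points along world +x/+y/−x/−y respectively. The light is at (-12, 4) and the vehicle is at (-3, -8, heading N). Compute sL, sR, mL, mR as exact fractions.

32/29 160/181 8112/5249 80/181

left sensor world pos  = (-4, -5); dL² = 145
right sensor world pos = (-2, -5); dR² = 181
sL = 160/145 = 32/29
sR = 160/181 = 160/181
mL = 1·sL + 1/2·sR = 8112/5249
mR = 0·sL + 1/2·sR = 80/181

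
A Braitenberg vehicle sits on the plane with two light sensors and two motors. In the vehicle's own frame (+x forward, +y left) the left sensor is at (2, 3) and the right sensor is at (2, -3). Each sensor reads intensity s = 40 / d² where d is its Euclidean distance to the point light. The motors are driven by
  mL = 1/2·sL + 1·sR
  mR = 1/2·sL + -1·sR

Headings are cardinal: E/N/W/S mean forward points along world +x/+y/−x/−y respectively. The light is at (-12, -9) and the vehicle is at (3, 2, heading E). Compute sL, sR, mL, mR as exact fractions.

left sensor world pos  = (5, 5); dL² = 485
right sensor world pos = (5, -1); dR² = 353
sL = 40/485 = 8/97
sR = 40/353 = 40/353
mL = 1/2·sL + 1·sR = 5292/34241
mR = 1/2·sL + -1·sR = -2468/34241

8/97 40/353 5292/34241 -2468/34241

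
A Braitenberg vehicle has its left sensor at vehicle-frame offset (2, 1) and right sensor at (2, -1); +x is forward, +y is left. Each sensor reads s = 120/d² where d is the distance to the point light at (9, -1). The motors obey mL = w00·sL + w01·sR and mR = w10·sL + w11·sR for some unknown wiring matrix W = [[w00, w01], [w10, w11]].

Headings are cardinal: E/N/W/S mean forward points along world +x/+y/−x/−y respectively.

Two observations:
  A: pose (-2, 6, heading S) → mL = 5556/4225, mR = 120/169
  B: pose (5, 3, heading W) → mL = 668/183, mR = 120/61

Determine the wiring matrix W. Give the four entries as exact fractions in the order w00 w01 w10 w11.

1 1/2 0 1

obs A: pose=(-2,6,S) → sL=24/25, sR=120/169, mL=5556/4225, mR=120/169
obs B: pose=(5,3,W) → sL=8/3, sR=120/61, mL=668/183, mR=120/61
sensor matrix S = [[24/25, 120/169], [8/3, 120/61]]; det S = -256/51545
solve [mL_A; mL_B] = S·[w00; w01] and [mR_A; mR_B] = S·[w10; w11]:
  w00 = 1, w01 = 1/2, w10 = 0, w11 = 1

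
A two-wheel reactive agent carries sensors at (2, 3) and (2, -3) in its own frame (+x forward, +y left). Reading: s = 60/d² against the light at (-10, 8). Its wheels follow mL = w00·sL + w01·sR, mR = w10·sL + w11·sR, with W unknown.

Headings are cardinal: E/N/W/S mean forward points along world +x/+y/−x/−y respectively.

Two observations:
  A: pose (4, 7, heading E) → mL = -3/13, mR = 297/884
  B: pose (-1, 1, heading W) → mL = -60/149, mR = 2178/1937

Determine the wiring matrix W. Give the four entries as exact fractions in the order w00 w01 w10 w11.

-1 0 1/2 1

obs A: pose=(4,7,E) → sL=3/13, sR=15/68, mL=-3/13, mR=297/884
obs B: pose=(-1,1,W) → sL=60/149, sR=12/13, mL=-60/149, mR=2178/1937
sensor matrix S = [[3/13, 15/68], [60/149, 12/13]]; det S = 53163/428077
solve [mL_A; mL_B] = S·[w00; w01] and [mR_A; mR_B] = S·[w10; w11]:
  w00 = -1, w01 = 0, w10 = 1/2, w11 = 1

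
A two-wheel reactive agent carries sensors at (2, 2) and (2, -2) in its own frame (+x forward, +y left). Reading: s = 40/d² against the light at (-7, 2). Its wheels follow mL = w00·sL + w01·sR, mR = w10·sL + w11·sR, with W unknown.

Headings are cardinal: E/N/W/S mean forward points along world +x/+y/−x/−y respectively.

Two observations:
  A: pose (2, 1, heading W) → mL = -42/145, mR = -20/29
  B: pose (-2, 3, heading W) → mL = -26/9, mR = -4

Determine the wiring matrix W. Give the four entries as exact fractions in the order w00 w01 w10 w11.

-1 1/2 -1 0

obs A: pose=(2,1,W) → sL=20/29, sR=4/5, mL=-42/145, mR=-20/29
obs B: pose=(-2,3,W) → sL=4, sR=20/9, mL=-26/9, mR=-4
sensor matrix S = [[20/29, 4/5], [4, 20/9]]; det S = -2176/1305
solve [mL_A; mL_B] = S·[w00; w01] and [mR_A; mR_B] = S·[w10; w11]:
  w00 = -1, w01 = 1/2, w10 = -1, w11 = 0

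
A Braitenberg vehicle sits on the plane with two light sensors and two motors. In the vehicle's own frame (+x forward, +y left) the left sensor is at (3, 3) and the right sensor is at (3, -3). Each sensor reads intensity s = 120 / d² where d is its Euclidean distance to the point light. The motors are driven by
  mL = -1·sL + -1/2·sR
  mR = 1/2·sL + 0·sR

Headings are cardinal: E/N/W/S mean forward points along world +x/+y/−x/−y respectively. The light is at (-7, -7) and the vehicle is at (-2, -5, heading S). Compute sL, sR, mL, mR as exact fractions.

left sensor world pos  = (1, -8); dL² = 65
right sensor world pos = (-5, -8); dR² = 5
sL = 120/65 = 24/13
sR = 120/5 = 24
mL = -1·sL + -1/2·sR = -180/13
mR = 1/2·sL + 0·sR = 12/13

24/13 24 -180/13 12/13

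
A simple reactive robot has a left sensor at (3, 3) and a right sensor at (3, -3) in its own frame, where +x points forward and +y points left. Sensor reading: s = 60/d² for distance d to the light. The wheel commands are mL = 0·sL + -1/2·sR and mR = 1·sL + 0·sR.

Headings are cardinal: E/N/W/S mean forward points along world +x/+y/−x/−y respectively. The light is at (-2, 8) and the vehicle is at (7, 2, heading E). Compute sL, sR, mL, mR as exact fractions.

left sensor world pos  = (10, 5); dL² = 153
right sensor world pos = (10, -1); dR² = 225
sL = 60/153 = 20/51
sR = 60/225 = 4/15
mL = 0·sL + -1/2·sR = -2/15
mR = 1·sL + 0·sR = 20/51

20/51 4/15 -2/15 20/51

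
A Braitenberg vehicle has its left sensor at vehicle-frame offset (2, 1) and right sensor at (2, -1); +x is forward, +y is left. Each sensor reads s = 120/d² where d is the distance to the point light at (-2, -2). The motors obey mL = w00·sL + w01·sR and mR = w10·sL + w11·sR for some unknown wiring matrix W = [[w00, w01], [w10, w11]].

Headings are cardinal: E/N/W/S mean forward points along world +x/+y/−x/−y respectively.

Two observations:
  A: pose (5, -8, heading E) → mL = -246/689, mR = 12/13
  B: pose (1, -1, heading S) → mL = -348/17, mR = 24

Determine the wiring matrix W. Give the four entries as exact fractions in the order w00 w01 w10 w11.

1/2 -1 0 1

obs A: pose=(5,-8,E) → sL=60/53, sR=12/13, mL=-246/689, mR=12/13
obs B: pose=(1,-1,S) → sL=120/17, sR=24, mL=-348/17, mR=24
sensor matrix S = [[60/53, 12/13], [120/17, 24]]; det S = 241920/11713
solve [mL_A; mL_B] = S·[w00; w01] and [mR_A; mR_B] = S·[w10; w11]:
  w00 = 1/2, w01 = -1, w10 = 0, w11 = 1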